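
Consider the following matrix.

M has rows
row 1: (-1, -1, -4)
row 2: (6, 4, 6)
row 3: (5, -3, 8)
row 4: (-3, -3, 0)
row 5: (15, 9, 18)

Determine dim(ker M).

Row reduce to echelon form.
R2 ← R2 + (6)·R1: [0, -2, -18]
R3 ← R3 + (5)·R1: [0, -8, -12]
R4 ← R4 − (3)·R1: [0, 0, 12]
R5 ← R5 + (15)·R1: [0, -6, -42]
R3 ← R3 − (4)·R2: [0, 0, 60]
R5 ← R5 − (3)·R2: [0, 0, 12]
R4 ← R4 − (1/5)·R3: [0, 0, 0]
R5 ← R5 − (1/5)·R3: [0, 0, 0]
3 nonzero rows, so rank(M) = 3.
M has 3 columns; by rank–nullity, nullity = 3 − 3 = 0.

0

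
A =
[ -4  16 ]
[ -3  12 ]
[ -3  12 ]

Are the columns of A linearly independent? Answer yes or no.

Row reduce A to echelon form.
R2 ← R2 − (3/4)·R1: [0, 0]
R3 ← R3 − (3/4)·R1: [0, 0]
1 pivot among 2 columns.
Only 1 < 2 pivot columns, so the columns are linearly dependent.

no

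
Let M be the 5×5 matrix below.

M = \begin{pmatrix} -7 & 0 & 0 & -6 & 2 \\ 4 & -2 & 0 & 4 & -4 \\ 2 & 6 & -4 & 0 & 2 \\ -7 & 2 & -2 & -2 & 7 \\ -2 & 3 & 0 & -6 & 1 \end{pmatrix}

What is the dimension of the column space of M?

Row reduce to echelon form.
R2 ← R2 + (4/7)·R1: [0, -2, 0, 4/7, -20/7]
R3 ← R3 + (2/7)·R1: [0, 6, -4, -12/7, 18/7]
R4 ← R4 − R1: [0, 2, -2, 4, 5]
R5 ← R5 − (2/7)·R1: [0, 3, 0, -30/7, 3/7]
R3 ← R3 + (3)·R2: [0, 0, -4, 0, -6]
R4 ← R4 + R2: [0, 0, -2, 32/7, 15/7]
R5 ← R5 + (3/2)·R2: [0, 0, 0, -24/7, -27/7]
R4 ← R4 − (1/2)·R3: [0, 0, 0, 32/7, 36/7]
R5 ← R5 + (3/4)·R4: [0, 0, 0, 0, 0]
Echelon form has 4 nonzero rows, so rank(M) = 4.
The column space has dimension equal to the rank: 4.

4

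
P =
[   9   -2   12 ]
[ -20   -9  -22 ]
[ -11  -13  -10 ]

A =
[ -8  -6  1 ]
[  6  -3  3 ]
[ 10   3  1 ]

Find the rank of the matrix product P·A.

2

First compute PA:
[[ 36, -12,  15],
 [-114,  81, -69],
 [-90,  75, -60]]
Now row reduce the product.
R2 ← R2 + (19/6)·R1: [0, 43, -43/2]
R3 ← R3 + (5/2)·R1: [0, 45, -45/2]
R3 ← R3 − (45/43)·R2: [0, 0, 0]
2 nonzero rows, so rank(PA) = 2.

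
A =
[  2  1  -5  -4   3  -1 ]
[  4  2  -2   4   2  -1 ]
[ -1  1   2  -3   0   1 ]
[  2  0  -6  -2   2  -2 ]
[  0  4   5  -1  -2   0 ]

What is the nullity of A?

Row reduce to echelon form.
R2 ← R2 − (2)·R1: [0, 0, 8, 12, -4, 1]
R3 ← R3 + (1/2)·R1: [0, 3/2, -1/2, -5, 3/2, 1/2]
R4 ← R4 − R1: [0, -1, -1, 2, -1, -1]
Swap R2 ↔ R3
R4 ← R4 + (2/3)·R2: [0, 0, -4/3, -4/3, 0, -2/3]
R5 ← R5 − (8/3)·R2: [0, 0, 19/3, 37/3, -6, -4/3]
R4 ← R4 + (1/6)·R3: [0, 0, 0, 2/3, -2/3, -1/2]
R5 ← R5 − (19/24)·R3: [0, 0, 0, 17/6, -17/6, -17/8]
R5 ← R5 − (17/4)·R4: [0, 0, 0, 0, 0, 0]
4 nonzero rows, so rank(A) = 4.
A has 6 columns; by rank–nullity, nullity = 6 − 4 = 2.

2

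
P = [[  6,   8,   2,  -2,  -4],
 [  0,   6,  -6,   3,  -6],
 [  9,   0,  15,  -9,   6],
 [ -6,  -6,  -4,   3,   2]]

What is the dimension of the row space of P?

Row reduce to echelon form.
R3 ← R3 − (3/2)·R1: [0, -12, 12, -6, 12]
R4 ← R4 + R1: [0, 2, -2, 1, -2]
R3 ← R3 + (2)·R2: [0, 0, 0, 0, 0]
R4 ← R4 − (1/3)·R2: [0, 0, 0, 0, 0]
Echelon form has 2 nonzero rows, so rank(P) = 2.
The row space has dimension equal to the rank: 2.

2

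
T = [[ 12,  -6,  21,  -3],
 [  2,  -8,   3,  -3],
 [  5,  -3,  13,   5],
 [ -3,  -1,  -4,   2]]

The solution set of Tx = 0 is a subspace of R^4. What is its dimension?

Row reduce to echelon form.
R2 ← R2 − (1/6)·R1: [0, -7, -1/2, -5/2]
R3 ← R3 − (5/12)·R1: [0, -1/2, 17/4, 25/4]
R4 ← R4 + (1/4)·R1: [0, -5/2, 5/4, 5/4]
R3 ← R3 − (1/14)·R2: [0, 0, 30/7, 45/7]
R4 ← R4 − (5/14)·R2: [0, 0, 10/7, 15/7]
R4 ← R4 − (1/3)·R3: [0, 0, 0, 0]
3 nonzero rows, so rank(T) = 3.
T has 4 columns; by rank–nullity, nullity = 4 − 3 = 1.

1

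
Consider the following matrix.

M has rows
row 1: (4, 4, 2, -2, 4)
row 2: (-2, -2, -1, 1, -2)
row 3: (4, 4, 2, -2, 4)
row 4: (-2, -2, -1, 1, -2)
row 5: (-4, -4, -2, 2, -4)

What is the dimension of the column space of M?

Row reduce to echelon form.
R2 ← R2 + (1/2)·R1: [0, 0, 0, 0, 0]
R3 ← R3 − R1: [0, 0, 0, 0, 0]
R4 ← R4 + (1/2)·R1: [0, 0, 0, 0, 0]
R5 ← R5 + R1: [0, 0, 0, 0, 0]
Echelon form has 1 nonzero row, so rank(M) = 1.
The column space has dimension equal to the rank: 1.

1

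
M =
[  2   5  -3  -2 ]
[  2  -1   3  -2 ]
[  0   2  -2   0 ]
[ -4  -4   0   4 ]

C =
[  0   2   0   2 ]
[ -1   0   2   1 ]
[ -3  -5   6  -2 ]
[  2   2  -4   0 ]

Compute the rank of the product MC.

First compute MC:
[[  0,  15,   0,  15],
 [-12, -15,  24,  -3],
 [  4,  10,  -8,   6],
 [ 12,   0, -24, -12]]
Now row reduce the product.
Swap R1 ↔ R2
R3 ← R3 + (1/3)·R1: [0, 5, 0, 5]
R4 ← R4 + R1: [0, -15, 0, -15]
R3 ← R3 − (1/3)·R2: [0, 0, 0, 0]
R4 ← R4 + R2: [0, 0, 0, 0]
2 nonzero rows, so rank(MC) = 2.

2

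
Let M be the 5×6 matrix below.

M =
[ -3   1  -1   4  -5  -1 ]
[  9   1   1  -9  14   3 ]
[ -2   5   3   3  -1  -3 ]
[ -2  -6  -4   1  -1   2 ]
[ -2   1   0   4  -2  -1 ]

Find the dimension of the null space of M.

Row reduce to echelon form.
R2 ← R2 + (3)·R1: [0, 4, -2, 3, -1, 0]
R3 ← R3 − (2/3)·R1: [0, 13/3, 11/3, 1/3, 7/3, -7/3]
R4 ← R4 − (2/3)·R1: [0, -20/3, -10/3, -5/3, 7/3, 8/3]
R5 ← R5 − (2/3)·R1: [0, 1/3, 2/3, 4/3, 4/3, -1/3]
R3 ← R3 − (13/12)·R2: [0, 0, 35/6, -35/12, 41/12, -7/3]
R4 ← R4 + (5/3)·R2: [0, 0, -20/3, 10/3, 2/3, 8/3]
R5 ← R5 − (1/12)·R2: [0, 0, 5/6, 13/12, 17/12, -1/3]
R4 ← R4 + (8/7)·R3: [0, 0, 0, 0, 32/7, 0]
R5 ← R5 − (1/7)·R3: [0, 0, 0, 3/2, 13/14, 0]
Swap R4 ↔ R5
5 nonzero rows, so rank(M) = 5.
M has 6 columns; by rank–nullity, nullity = 6 − 5 = 1.

1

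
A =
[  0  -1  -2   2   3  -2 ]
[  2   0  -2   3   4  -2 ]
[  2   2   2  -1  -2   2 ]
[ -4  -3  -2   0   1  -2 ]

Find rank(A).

2

Row reduce to echelon form.
Swap R1 ↔ R2
R3 ← R3 − R1: [0, 2, 4, -4, -6, 4]
R4 ← R4 + (2)·R1: [0, -3, -6, 6, 9, -6]
R3 ← R3 + (2)·R2: [0, 0, 0, 0, 0, 0]
R4 ← R4 − (3)·R2: [0, 0, 0, 0, 0, 0]
Echelon form has 2 nonzero rows, so rank(A) = 2.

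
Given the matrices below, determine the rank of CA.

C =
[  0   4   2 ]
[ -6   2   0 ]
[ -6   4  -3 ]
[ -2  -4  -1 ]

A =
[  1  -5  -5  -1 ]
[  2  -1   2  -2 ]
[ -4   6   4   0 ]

3

First compute CA:
[[  0,   8,  16,  -8],
 [ -2,  28,  34,   2],
 [ 14,   8,  26,  -2],
 [ -6,   8,  -2,  10]]
Now row reduce the product.
Swap R1 ↔ R2
R3 ← R3 + (7)·R1: [0, 204, 264, 12]
R4 ← R4 − (3)·R1: [0, -76, -104, 4]
R3 ← R3 − (51/2)·R2: [0, 0, -144, 216]
R4 ← R4 + (19/2)·R2: [0, 0, 48, -72]
R4 ← R4 + (1/3)·R3: [0, 0, 0, 0]
3 nonzero rows, so rank(CA) = 3.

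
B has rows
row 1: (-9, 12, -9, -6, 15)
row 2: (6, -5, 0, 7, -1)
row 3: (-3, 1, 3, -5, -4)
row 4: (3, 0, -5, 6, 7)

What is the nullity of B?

Row reduce to echelon form.
R2 ← R2 + (2/3)·R1: [0, 3, -6, 3, 9]
R3 ← R3 − (1/3)·R1: [0, -3, 6, -3, -9]
R4 ← R4 + (1/3)·R1: [0, 4, -8, 4, 12]
R3 ← R3 + R2: [0, 0, 0, 0, 0]
R4 ← R4 − (4/3)·R2: [0, 0, 0, 0, 0]
2 nonzero rows, so rank(B) = 2.
B has 5 columns; by rank–nullity, nullity = 5 − 2 = 3.

3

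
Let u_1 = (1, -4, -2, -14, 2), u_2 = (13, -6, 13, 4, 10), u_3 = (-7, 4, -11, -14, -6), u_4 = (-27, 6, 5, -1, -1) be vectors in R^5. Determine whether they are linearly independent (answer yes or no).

Form the matrix with these vectors as rows and row reduce.
R2 ← R2 − (13)·R1: [0, 46, 39, 186, -16]
R3 ← R3 + (7)·R1: [0, -24, -25, -112, 8]
R4 ← R4 + (27)·R1: [0, -102, -49, -379, 53]
R3 ← R3 + (12/23)·R2: [0, 0, -107/23, -344/23, -8/23]
R4 ← R4 + (51/23)·R2: [0, 0, 862/23, 769/23, 403/23]
R4 ← R4 + (862/107)·R3: [0, 0, 0, -9315/107, 1575/107]
4 nonzero rows, so the 4 vectors span a space of dimension 4.
Since 4 = 4, the vectors are linearly independent.

yes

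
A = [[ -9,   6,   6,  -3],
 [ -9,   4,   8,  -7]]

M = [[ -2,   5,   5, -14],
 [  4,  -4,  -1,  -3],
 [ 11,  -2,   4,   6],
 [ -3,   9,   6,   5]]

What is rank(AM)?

First compute AM:
[[117, -108, -45, 129],
 [143, -140, -59, 127]]
Now row reduce the product.
R2 ← R2 − (11/9)·R1: [0, -8, -4, -92/3]
2 nonzero rows, so rank(AM) = 2.

2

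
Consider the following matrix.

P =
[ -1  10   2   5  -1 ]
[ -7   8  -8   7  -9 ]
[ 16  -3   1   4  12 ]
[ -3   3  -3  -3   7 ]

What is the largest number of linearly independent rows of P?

Row reduce to echelon form.
R2 ← R2 − (7)·R1: [0, -62, -22, -28, -2]
R3 ← R3 + (16)·R1: [0, 157, 33, 84, -4]
R4 ← R4 − (3)·R1: [0, -27, -9, -18, 10]
R3 ← R3 + (157/62)·R2: [0, 0, -704/31, 406/31, -281/31]
R4 ← R4 − (27/62)·R2: [0, 0, 18/31, -180/31, 337/31]
R4 ← R4 + (9/352)·R3: [0, 0, 0, -963/176, 3745/352]
Echelon form has 4 nonzero rows, so rank(P) = 4.
The rank gives the maximum number of linearly independent rows: 4.

4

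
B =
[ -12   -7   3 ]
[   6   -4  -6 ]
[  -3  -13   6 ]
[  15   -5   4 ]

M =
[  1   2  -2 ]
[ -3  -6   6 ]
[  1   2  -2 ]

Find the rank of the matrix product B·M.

First compute BM:
[[ 12,  24, -24],
 [ 12,  24, -24],
 [ 42,  84, -84],
 [ 34,  68, -68]]
Now row reduce the product.
R2 ← R2 − R1: [0, 0, 0]
R3 ← R3 − (7/2)·R1: [0, 0, 0]
R4 ← R4 − (17/6)·R1: [0, 0, 0]
1 nonzero row, so rank(BM) = 1.

1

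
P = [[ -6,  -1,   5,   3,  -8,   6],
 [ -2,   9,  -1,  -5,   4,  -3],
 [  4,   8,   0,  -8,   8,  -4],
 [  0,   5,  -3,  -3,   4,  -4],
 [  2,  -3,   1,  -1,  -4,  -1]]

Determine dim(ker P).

Row reduce to echelon form.
R2 ← R2 − (1/3)·R1: [0, 28/3, -8/3, -6, 20/3, -5]
R3 ← R3 + (2/3)·R1: [0, 22/3, 10/3, -6, 8/3, 0]
R5 ← R5 + (1/3)·R1: [0, -10/3, 8/3, 0, -20/3, 1]
R3 ← R3 − (11/14)·R2: [0, 0, 38/7, -9/7, -18/7, 55/14]
R4 ← R4 − (15/28)·R2: [0, 0, -11/7, 3/14, 3/7, -37/28]
R5 ← R5 + (5/14)·R2: [0, 0, 12/7, -15/7, -30/7, -11/14]
R4 ← R4 + (11/38)·R3: [0, 0, 0, -3/19, -6/19, -7/38]
R5 ← R5 − (6/19)·R3: [0, 0, 0, -33/19, -66/19, -77/38]
R5 ← R5 − (11)·R4: [0, 0, 0, 0, 0, 0]
4 nonzero rows, so rank(P) = 4.
P has 6 columns; by rank–nullity, nullity = 6 − 4 = 2.

2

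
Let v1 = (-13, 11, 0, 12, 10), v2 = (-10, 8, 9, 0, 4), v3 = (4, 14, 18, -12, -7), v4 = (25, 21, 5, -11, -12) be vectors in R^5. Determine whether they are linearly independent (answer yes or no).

Form the matrix with these vectors as rows and row reduce.
R2 ← R2 − (10/13)·R1: [0, -6/13, 9, -120/13, -48/13]
R3 ← R3 + (4/13)·R1: [0, 226/13, 18, -108/13, -51/13]
R4 ← R4 + (25/13)·R1: [0, 548/13, 5, 157/13, 94/13]
R3 ← R3 + (113/3)·R2: [0, 0, 357, -356, -143]
R4 ← R4 + (274/3)·R2: [0, 0, 827, -831, -330]
R4 ← R4 − (827/357)·R3: [0, 0, 0, -2255/357, 451/357]
4 nonzero rows, so the 4 vectors span a space of dimension 4.
Since 4 = 4, the vectors are linearly independent.

yes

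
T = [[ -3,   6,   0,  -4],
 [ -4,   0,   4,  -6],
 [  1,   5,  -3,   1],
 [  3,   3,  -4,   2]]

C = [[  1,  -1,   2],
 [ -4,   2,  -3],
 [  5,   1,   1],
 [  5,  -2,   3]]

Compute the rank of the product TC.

3

First compute TC:
[[-47,  23, -36],
 [-14,  20, -22],
 [-29,   4, -13],
 [-19,  -5,  -1]]
Now row reduce the product.
R2 ← R2 − (14/47)·R1: [0, 618/47, -530/47]
R3 ← R3 − (29/47)·R1: [0, -479/47, 433/47]
R4 ← R4 − (19/47)·R1: [0, -672/47, 637/47]
R3 ← R3 + (479/618)·R2: [0, 0, 146/309]
R4 ← R4 + (112/103)·R2: [0, 0, 133/103]
R4 ← R4 − (399/146)·R3: [0, 0, 0]
3 nonzero rows, so rank(TC) = 3.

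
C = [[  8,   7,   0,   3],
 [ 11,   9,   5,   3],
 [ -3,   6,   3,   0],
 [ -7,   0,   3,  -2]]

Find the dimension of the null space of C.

1

Row reduce to echelon form.
R2 ← R2 − (11/8)·R1: [0, -5/8, 5, -9/8]
R3 ← R3 + (3/8)·R1: [0, 69/8, 3, 9/8]
R4 ← R4 + (7/8)·R1: [0, 49/8, 3, 5/8]
R3 ← R3 + (69/5)·R2: [0, 0, 72, -72/5]
R4 ← R4 + (49/5)·R2: [0, 0, 52, -52/5]
R4 ← R4 − (13/18)·R3: [0, 0, 0, 0]
3 nonzero rows, so rank(C) = 3.
C has 4 columns; by rank–nullity, nullity = 4 − 3 = 1.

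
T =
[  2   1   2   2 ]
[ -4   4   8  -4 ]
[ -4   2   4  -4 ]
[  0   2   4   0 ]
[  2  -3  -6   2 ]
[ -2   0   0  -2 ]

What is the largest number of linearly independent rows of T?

2

Row reduce to echelon form.
R2 ← R2 + (2)·R1: [0, 6, 12, 0]
R3 ← R3 + (2)·R1: [0, 4, 8, 0]
R5 ← R5 − R1: [0, -4, -8, 0]
R6 ← R6 + R1: [0, 1, 2, 0]
R3 ← R3 − (2/3)·R2: [0, 0, 0, 0]
R4 ← R4 − (1/3)·R2: [0, 0, 0, 0]
R5 ← R5 + (2/3)·R2: [0, 0, 0, 0]
R6 ← R6 − (1/6)·R2: [0, 0, 0, 0]
Echelon form has 2 nonzero rows, so rank(T) = 2.
The rank gives the maximum number of linearly independent rows: 2.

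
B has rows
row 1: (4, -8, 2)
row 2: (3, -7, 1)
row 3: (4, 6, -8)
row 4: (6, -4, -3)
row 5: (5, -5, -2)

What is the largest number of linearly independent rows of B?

Row reduce to echelon form.
R2 ← R2 − (3/4)·R1: [0, -1, -1/2]
R3 ← R3 − R1: [0, 14, -10]
R4 ← R4 − (3/2)·R1: [0, 8, -6]
R5 ← R5 − (5/4)·R1: [0, 5, -9/2]
R3 ← R3 + (14)·R2: [0, 0, -17]
R4 ← R4 + (8)·R2: [0, 0, -10]
R5 ← R5 + (5)·R2: [0, 0, -7]
R4 ← R4 − (10/17)·R3: [0, 0, 0]
R5 ← R5 − (7/17)·R3: [0, 0, 0]
Echelon form has 3 nonzero rows, so rank(B) = 3.
The rank gives the maximum number of linearly independent rows: 3.

3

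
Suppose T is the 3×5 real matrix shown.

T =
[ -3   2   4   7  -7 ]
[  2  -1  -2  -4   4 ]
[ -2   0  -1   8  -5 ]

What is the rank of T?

3

Row reduce to echelon form.
R2 ← R2 + (2/3)·R1: [0, 1/3, 2/3, 2/3, -2/3]
R3 ← R3 − (2/3)·R1: [0, -4/3, -11/3, 10/3, -1/3]
R3 ← R3 + (4)·R2: [0, 0, -1, 6, -3]
Echelon form has 3 nonzero rows, so rank(T) = 3.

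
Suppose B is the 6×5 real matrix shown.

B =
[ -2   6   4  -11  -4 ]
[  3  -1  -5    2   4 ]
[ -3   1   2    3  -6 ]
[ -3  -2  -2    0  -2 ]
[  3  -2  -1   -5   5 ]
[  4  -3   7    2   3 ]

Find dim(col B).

Row reduce to echelon form.
R2 ← R2 + (3/2)·R1: [0, 8, 1, -29/2, -2]
R3 ← R3 − (3/2)·R1: [0, -8, -4, 39/2, 0]
R4 ← R4 − (3/2)·R1: [0, -11, -8, 33/2, 4]
R5 ← R5 + (3/2)·R1: [0, 7, 5, -43/2, -1]
R6 ← R6 + (2)·R1: [0, 9, 15, -20, -5]
R3 ← R3 + R2: [0, 0, -3, 5, -2]
R4 ← R4 + (11/8)·R2: [0, 0, -53/8, -55/16, 5/4]
R5 ← R5 − (7/8)·R2: [0, 0, 33/8, -141/16, 3/4]
R6 ← R6 − (9/8)·R2: [0, 0, 111/8, -59/16, -11/4]
R4 ← R4 − (53/24)·R3: [0, 0, 0, -695/48, 17/3]
R5 ← R5 + (11/8)·R3: [0, 0, 0, -31/16, -2]
R6 ← R6 + (37/8)·R3: [0, 0, 0, 311/16, -12]
R5 ← R5 − (93/695)·R4: [0, 0, 0, 0, -1917/695]
R6 ← R6 + (933/695)·R4: [0, 0, 0, 0, -3053/695]
R6 ← R6 − (43/27)·R5: [0, 0, 0, 0, 0]
Echelon form has 5 nonzero rows, so rank(B) = 5.
The column space has dimension equal to the rank: 5.

5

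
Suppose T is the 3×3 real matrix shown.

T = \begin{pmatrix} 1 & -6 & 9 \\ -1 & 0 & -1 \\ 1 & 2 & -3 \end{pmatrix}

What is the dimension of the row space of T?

3

Row reduce to echelon form.
R2 ← R2 + R1: [0, -6, 8]
R3 ← R3 − R1: [0, 8, -12]
R3 ← R3 + (4/3)·R2: [0, 0, -4/3]
Echelon form has 3 nonzero rows, so rank(T) = 3.
The row space has dimension equal to the rank: 3.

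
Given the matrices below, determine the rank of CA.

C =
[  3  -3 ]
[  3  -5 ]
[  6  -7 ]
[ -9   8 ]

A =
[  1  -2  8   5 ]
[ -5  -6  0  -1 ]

2

First compute CA:
[[ 18,  12,  24,  18],
 [ 28,  24,  24,  20],
 [ 41,  30,  48,  37],
 [-49, -30, -72, -53]]
Now row reduce the product.
R2 ← R2 − (14/9)·R1: [0, 16/3, -40/3, -8]
R3 ← R3 − (41/18)·R1: [0, 8/3, -20/3, -4]
R4 ← R4 + (49/18)·R1: [0, 8/3, -20/3, -4]
R3 ← R3 − (1/2)·R2: [0, 0, 0, 0]
R4 ← R4 − (1/2)·R2: [0, 0, 0, 0]
2 nonzero rows, so rank(CA) = 2.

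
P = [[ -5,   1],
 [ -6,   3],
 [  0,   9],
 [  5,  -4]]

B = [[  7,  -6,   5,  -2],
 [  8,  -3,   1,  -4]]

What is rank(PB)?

2

First compute PB:
[[-27,  27, -24,   6],
 [-18,  27, -27,   0],
 [ 72, -27,   9, -36],
 [  3, -18,  21,   6]]
Now row reduce the product.
R2 ← R2 − (2/3)·R1: [0, 9, -11, -4]
R3 ← R3 + (8/3)·R1: [0, 45, -55, -20]
R4 ← R4 + (1/9)·R1: [0, -15, 55/3, 20/3]
R3 ← R3 − (5)·R2: [0, 0, 0, 0]
R4 ← R4 + (5/3)·R2: [0, 0, 0, 0]
2 nonzero rows, so rank(PB) = 2.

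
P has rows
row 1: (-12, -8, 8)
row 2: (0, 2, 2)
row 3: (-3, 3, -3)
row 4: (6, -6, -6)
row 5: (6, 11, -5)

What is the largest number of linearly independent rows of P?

Row reduce to echelon form.
R3 ← R3 − (1/4)·R1: [0, 5, -5]
R4 ← R4 + (1/2)·R1: [0, -10, -2]
R5 ← R5 + (1/2)·R1: [0, 7, -1]
R3 ← R3 − (5/2)·R2: [0, 0, -10]
R4 ← R4 + (5)·R2: [0, 0, 8]
R5 ← R5 − (7/2)·R2: [0, 0, -8]
R4 ← R4 + (4/5)·R3: [0, 0, 0]
R5 ← R5 − (4/5)·R3: [0, 0, 0]
Echelon form has 3 nonzero rows, so rank(P) = 3.
The rank gives the maximum number of linearly independent rows: 3.

3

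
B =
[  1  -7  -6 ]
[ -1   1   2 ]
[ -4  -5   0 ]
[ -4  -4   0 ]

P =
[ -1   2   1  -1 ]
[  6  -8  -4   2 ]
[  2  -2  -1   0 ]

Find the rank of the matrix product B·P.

First compute BP:
[[-55,  70,  35, -15],
 [ 11, -14,  -7,   3],
 [-26,  32,  16,  -6],
 [-20,  24,  12,  -4]]
Now row reduce the product.
R2 ← R2 + (1/5)·R1: [0, 0, 0, 0]
R3 ← R3 − (26/55)·R1: [0, -12/11, -6/11, 12/11]
R4 ← R4 − (4/11)·R1: [0, -16/11, -8/11, 16/11]
Swap R2 ↔ R3
R4 ← R4 − (4/3)·R2: [0, 0, 0, 0]
2 nonzero rows, so rank(BP) = 2.

2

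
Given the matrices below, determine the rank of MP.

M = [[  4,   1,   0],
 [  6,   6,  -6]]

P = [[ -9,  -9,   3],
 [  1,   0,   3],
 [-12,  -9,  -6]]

First compute MP:
[[-35, -36,  15],
 [ 24,   0,  72]]
Now row reduce the product.
R2 ← R2 + (24/35)·R1: [0, -864/35, 576/7]
2 nonzero rows, so rank(MP) = 2.

2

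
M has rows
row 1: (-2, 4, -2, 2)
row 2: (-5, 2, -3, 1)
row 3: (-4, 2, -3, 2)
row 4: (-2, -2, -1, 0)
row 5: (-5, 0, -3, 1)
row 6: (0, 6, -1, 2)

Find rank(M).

Row reduce to echelon form.
R2 ← R2 − (5/2)·R1: [0, -8, 2, -4]
R3 ← R3 − (2)·R1: [0, -6, 1, -2]
R4 ← R4 − R1: [0, -6, 1, -2]
R5 ← R5 − (5/2)·R1: [0, -10, 2, -4]
R3 ← R3 − (3/4)·R2: [0, 0, -1/2, 1]
R4 ← R4 − (3/4)·R2: [0, 0, -1/2, 1]
R5 ← R5 − (5/4)·R2: [0, 0, -1/2, 1]
R6 ← R6 + (3/4)·R2: [0, 0, 1/2, -1]
R4 ← R4 − R3: [0, 0, 0, 0]
R5 ← R5 − R3: [0, 0, 0, 0]
R6 ← R6 + R3: [0, 0, 0, 0]
Echelon form has 3 nonzero rows, so rank(M) = 3.

3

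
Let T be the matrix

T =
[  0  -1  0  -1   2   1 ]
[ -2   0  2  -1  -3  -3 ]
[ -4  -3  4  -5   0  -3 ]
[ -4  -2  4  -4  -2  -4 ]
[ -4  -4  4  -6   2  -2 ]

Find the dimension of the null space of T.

4

Row reduce to echelon form.
Swap R1 ↔ R2
R3 ← R3 − (2)·R1: [0, -3, 0, -3, 6, 3]
R4 ← R4 − (2)·R1: [0, -2, 0, -2, 4, 2]
R5 ← R5 − (2)·R1: [0, -4, 0, -4, 8, 4]
R3 ← R3 − (3)·R2: [0, 0, 0, 0, 0, 0]
R4 ← R4 − (2)·R2: [0, 0, 0, 0, 0, 0]
R5 ← R5 − (4)·R2: [0, 0, 0, 0, 0, 0]
2 nonzero rows, so rank(T) = 2.
T has 6 columns; by rank–nullity, nullity = 6 − 2 = 4.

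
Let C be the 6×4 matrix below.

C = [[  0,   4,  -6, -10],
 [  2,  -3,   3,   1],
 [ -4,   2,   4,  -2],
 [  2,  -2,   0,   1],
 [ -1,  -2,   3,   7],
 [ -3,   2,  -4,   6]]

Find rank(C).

Row reduce to echelon form.
Swap R1 ↔ R2
R3 ← R3 + (2)·R1: [0, -4, 10, 0]
R4 ← R4 − R1: [0, 1, -3, 0]
R5 ← R5 + (1/2)·R1: [0, -7/2, 9/2, 15/2]
R6 ← R6 + (3/2)·R1: [0, -5/2, 1/2, 15/2]
R3 ← R3 + R2: [0, 0, 4, -10]
R4 ← R4 − (1/4)·R2: [0, 0, -3/2, 5/2]
R5 ← R5 + (7/8)·R2: [0, 0, -3/4, -5/4]
R6 ← R6 + (5/8)·R2: [0, 0, -13/4, 5/4]
R4 ← R4 + (3/8)·R3: [0, 0, 0, -5/4]
R5 ← R5 + (3/16)·R3: [0, 0, 0, -25/8]
R6 ← R6 + (13/16)·R3: [0, 0, 0, -55/8]
R5 ← R5 − (5/2)·R4: [0, 0, 0, 0]
R6 ← R6 − (11/2)·R4: [0, 0, 0, 0]
Echelon form has 4 nonzero rows, so rank(C) = 4.

4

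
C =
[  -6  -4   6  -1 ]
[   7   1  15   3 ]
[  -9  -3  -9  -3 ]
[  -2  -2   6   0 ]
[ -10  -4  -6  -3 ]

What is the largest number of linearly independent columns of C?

Row reduce to echelon form.
R2 ← R2 + (7/6)·R1: [0, -11/3, 22, 11/6]
R3 ← R3 − (3/2)·R1: [0, 3, -18, -3/2]
R4 ← R4 − (1/3)·R1: [0, -2/3, 4, 1/3]
R5 ← R5 − (5/3)·R1: [0, 8/3, -16, -4/3]
R3 ← R3 + (9/11)·R2: [0, 0, 0, 0]
R4 ← R4 − (2/11)·R2: [0, 0, 0, 0]
R5 ← R5 + (8/11)·R2: [0, 0, 0, 0]
Echelon form has 2 nonzero rows, so rank(C) = 2.
The rank gives the maximum number of linearly independent columns: 2.

2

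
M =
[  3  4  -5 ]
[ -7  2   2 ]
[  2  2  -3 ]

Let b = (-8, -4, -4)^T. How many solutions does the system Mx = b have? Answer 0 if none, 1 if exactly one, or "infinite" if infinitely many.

1

Row reduce the augmented matrix [M | b].
R2 ← R2 + (7/3)·R1: [0, 34/3, -29/3, -68/3]
R3 ← R3 − (2/3)·R1: [0, -2/3, 1/3, 4/3]
R3 ← R3 + (1/17)·R2: [0, 0, -4/17, 0]
The echelon form has 3 nonzero rows, and every pivot lies in the first 3 columns, so rank(M) = rank([M|b]) = 3.
The system is consistent.
rank = 3 = number of unknowns, so the solution is unique.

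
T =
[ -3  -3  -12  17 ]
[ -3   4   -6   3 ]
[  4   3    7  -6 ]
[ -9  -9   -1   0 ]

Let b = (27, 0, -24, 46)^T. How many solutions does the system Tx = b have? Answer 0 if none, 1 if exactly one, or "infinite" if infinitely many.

Row reduce the augmented matrix [T | b].
R2 ← R2 − R1: [0, 7, 6, -14, -27]
R3 ← R3 + (4/3)·R1: [0, -1, -9, 50/3, 12]
R4 ← R4 − (3)·R1: [0, 0, 35, -51, -35]
R3 ← R3 + (1/7)·R2: [0, 0, -57/7, 44/3, 57/7]
R4 ← R4 + (245/57)·R3: [0, 0, 0, 2059/171, 0]
The echelon form has 4 nonzero rows, and every pivot lies in the first 4 columns, so rank(T) = rank([T|b]) = 4.
The system is consistent.
rank = 4 = number of unknowns, so the solution is unique.

1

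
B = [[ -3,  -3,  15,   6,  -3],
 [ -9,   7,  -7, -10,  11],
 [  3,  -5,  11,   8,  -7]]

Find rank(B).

Row reduce to echelon form.
R2 ← R2 − (3)·R1: [0, 16, -52, -28, 20]
R3 ← R3 + R1: [0, -8, 26, 14, -10]
R3 ← R3 + (1/2)·R2: [0, 0, 0, 0, 0]
Echelon form has 2 nonzero rows, so rank(B) = 2.

2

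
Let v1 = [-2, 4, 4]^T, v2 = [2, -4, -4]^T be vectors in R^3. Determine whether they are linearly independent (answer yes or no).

no

Form the matrix with these vectors as rows and row reduce.
R2 ← R2 + R1: [0, 0, 0]
1 nonzero row, so the 2 vectors span a space of dimension 1.
Since 1 < 2, the vectors are linearly dependent.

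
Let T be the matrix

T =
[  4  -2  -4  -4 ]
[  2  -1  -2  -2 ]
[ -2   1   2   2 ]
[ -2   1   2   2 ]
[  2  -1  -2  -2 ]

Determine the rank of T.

1

Row reduce to echelon form.
R2 ← R2 − (1/2)·R1: [0, 0, 0, 0]
R3 ← R3 + (1/2)·R1: [0, 0, 0, 0]
R4 ← R4 + (1/2)·R1: [0, 0, 0, 0]
R5 ← R5 − (1/2)·R1: [0, 0, 0, 0]
Echelon form has 1 nonzero row, so rank(T) = 1.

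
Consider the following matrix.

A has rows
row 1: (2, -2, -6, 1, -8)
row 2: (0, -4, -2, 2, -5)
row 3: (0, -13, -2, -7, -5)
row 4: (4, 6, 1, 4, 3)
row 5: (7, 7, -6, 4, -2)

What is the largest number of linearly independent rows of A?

Row reduce to echelon form.
R4 ← R4 − (2)·R1: [0, 10, 13, 2, 19]
R5 ← R5 − (7/2)·R1: [0, 14, 15, 1/2, 26]
R3 ← R3 − (13/4)·R2: [0, 0, 9/2, -27/2, 45/4]
R4 ← R4 + (5/2)·R2: [0, 0, 8, 7, 13/2]
R5 ← R5 + (7/2)·R2: [0, 0, 8, 15/2, 17/2]
R4 ← R4 − (16/9)·R3: [0, 0, 0, 31, -27/2]
R5 ← R5 − (16/9)·R3: [0, 0, 0, 63/2, -23/2]
R5 ← R5 − (63/62)·R4: [0, 0, 0, 0, 275/124]
Echelon form has 5 nonzero rows, so rank(A) = 5.
The rank gives the maximum number of linearly independent rows: 5.

5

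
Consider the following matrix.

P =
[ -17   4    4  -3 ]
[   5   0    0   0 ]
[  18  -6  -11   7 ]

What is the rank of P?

Row reduce to echelon form.
R2 ← R2 + (5/17)·R1: [0, 20/17, 20/17, -15/17]
R3 ← R3 + (18/17)·R1: [0, -30/17, -115/17, 65/17]
R3 ← R3 + (3/2)·R2: [0, 0, -5, 5/2]
Echelon form has 3 nonzero rows, so rank(P) = 3.

3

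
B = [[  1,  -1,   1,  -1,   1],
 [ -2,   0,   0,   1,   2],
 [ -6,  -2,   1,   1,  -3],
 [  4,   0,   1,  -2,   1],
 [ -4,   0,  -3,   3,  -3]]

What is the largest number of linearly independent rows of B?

4

Row reduce to echelon form.
R2 ← R2 + (2)·R1: [0, -2, 2, -1, 4]
R3 ← R3 + (6)·R1: [0, -8, 7, -5, 3]
R4 ← R4 − (4)·R1: [0, 4, -3, 2, -3]
R5 ← R5 + (4)·R1: [0, -4, 1, -1, 1]
R3 ← R3 − (4)·R2: [0, 0, -1, -1, -13]
R4 ← R4 + (2)·R2: [0, 0, 1, 0, 5]
R5 ← R5 − (2)·R2: [0, 0, -3, 1, -7]
R4 ← R4 + R3: [0, 0, 0, -1, -8]
R5 ← R5 − (3)·R3: [0, 0, 0, 4, 32]
R5 ← R5 + (4)·R4: [0, 0, 0, 0, 0]
Echelon form has 4 nonzero rows, so rank(B) = 4.
The rank gives the maximum number of linearly independent rows: 4.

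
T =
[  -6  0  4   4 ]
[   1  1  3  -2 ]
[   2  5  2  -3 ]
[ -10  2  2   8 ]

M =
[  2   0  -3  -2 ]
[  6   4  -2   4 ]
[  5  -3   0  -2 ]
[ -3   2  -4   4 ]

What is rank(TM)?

3

First compute TM:
[[ -4,  -4,   2,  20],
 [ 29,  -9,   3, -12],
 [ 53,   8,  -4,   0],
 [-22,  18,  -6,  56]]
Now row reduce the product.
R2 ← R2 + (29/4)·R1: [0, -38, 35/2, 133]
R3 ← R3 + (53/4)·R1: [0, -45, 45/2, 265]
R4 ← R4 − (11/2)·R1: [0, 40, -17, -54]
R3 ← R3 − (45/38)·R2: [0, 0, 135/76, 215/2]
R4 ← R4 + (20/19)·R2: [0, 0, 27/19, 86]
R4 ← R4 − (4/5)·R3: [0, 0, 0, 0]
3 nonzero rows, so rank(TM) = 3.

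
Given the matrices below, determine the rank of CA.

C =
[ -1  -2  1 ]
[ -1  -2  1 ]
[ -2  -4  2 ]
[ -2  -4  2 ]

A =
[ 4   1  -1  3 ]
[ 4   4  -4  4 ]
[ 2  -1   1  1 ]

First compute CA:
[[-10, -10,  10, -10],
 [-10, -10,  10, -10],
 [-20, -20,  20, -20],
 [-20, -20,  20, -20]]
Now row reduce the product.
R2 ← R2 − R1: [0, 0, 0, 0]
R3 ← R3 − (2)·R1: [0, 0, 0, 0]
R4 ← R4 − (2)·R1: [0, 0, 0, 0]
1 nonzero row, so rank(CA) = 1.

1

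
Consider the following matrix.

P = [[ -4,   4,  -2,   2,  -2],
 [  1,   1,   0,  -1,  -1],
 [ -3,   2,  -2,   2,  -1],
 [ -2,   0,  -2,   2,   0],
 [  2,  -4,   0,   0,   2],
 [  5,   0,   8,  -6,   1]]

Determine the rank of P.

Row reduce to echelon form.
R2 ← R2 + (1/4)·R1: [0, 2, -1/2, -1/2, -3/2]
R3 ← R3 − (3/4)·R1: [0, -1, -1/2, 1/2, 1/2]
R4 ← R4 − (1/2)·R1: [0, -2, -1, 1, 1]
R5 ← R5 + (1/2)·R1: [0, -2, -1, 1, 1]
R6 ← R6 + (5/4)·R1: [0, 5, 11/2, -7/2, -3/2]
R3 ← R3 + (1/2)·R2: [0, 0, -3/4, 1/4, -1/4]
R4 ← R4 + R2: [0, 0, -3/2, 1/2, -1/2]
R5 ← R5 + R2: [0, 0, -3/2, 1/2, -1/2]
R6 ← R6 − (5/2)·R2: [0, 0, 27/4, -9/4, 9/4]
R4 ← R4 − (2)·R3: [0, 0, 0, 0, 0]
R5 ← R5 − (2)·R3: [0, 0, 0, 0, 0]
R6 ← R6 + (9)·R3: [0, 0, 0, 0, 0]
Echelon form has 3 nonzero rows, so rank(P) = 3.

3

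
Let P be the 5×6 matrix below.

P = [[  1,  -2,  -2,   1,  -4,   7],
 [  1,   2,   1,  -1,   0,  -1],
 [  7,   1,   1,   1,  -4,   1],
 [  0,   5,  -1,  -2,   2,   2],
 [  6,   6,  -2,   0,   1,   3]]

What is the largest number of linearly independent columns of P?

Row reduce to echelon form.
R2 ← R2 − R1: [0, 4, 3, -2, 4, -8]
R3 ← R3 − (7)·R1: [0, 15, 15, -6, 24, -48]
R5 ← R5 − (6)·R1: [0, 18, 10, -6, 25, -39]
R3 ← R3 − (15/4)·R2: [0, 0, 15/4, 3/2, 9, -18]
R4 ← R4 − (5/4)·R2: [0, 0, -19/4, 1/2, -3, 12]
R5 ← R5 − (9/2)·R2: [0, 0, -7/2, 3, 7, -3]
R4 ← R4 + (19/15)·R3: [0, 0, 0, 12/5, 42/5, -54/5]
R5 ← R5 + (14/15)·R3: [0, 0, 0, 22/5, 77/5, -99/5]
R5 ← R5 − (11/6)·R4: [0, 0, 0, 0, 0, 0]
Echelon form has 4 nonzero rows, so rank(P) = 4.
The rank gives the maximum number of linearly independent columns: 4.

4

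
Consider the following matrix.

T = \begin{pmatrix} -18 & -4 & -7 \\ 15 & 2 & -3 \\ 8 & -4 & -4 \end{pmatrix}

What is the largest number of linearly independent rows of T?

Row reduce to echelon form.
R2 ← R2 + (5/6)·R1: [0, -4/3, -53/6]
R3 ← R3 + (4/9)·R1: [0, -52/9, -64/9]
R3 ← R3 − (13/3)·R2: [0, 0, 187/6]
Echelon form has 3 nonzero rows, so rank(T) = 3.
The rank gives the maximum number of linearly independent rows: 3.

3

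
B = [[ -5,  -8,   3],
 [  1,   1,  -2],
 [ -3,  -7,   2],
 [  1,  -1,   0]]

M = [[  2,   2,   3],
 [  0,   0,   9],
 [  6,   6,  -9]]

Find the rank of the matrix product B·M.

2

First compute BM:
[[  8,   8, -114],
 [-10, -10,  30],
 [  6,   6, -90],
 [  2,   2,  -6]]
Now row reduce the product.
R2 ← R2 + (5/4)·R1: [0, 0, -225/2]
R3 ← R3 − (3/4)·R1: [0, 0, -9/2]
R4 ← R4 − (1/4)·R1: [0, 0, 45/2]
R3 ← R3 − (1/25)·R2: [0, 0, 0]
R4 ← R4 + (1/5)·R2: [0, 0, 0]
2 nonzero rows, so rank(BM) = 2.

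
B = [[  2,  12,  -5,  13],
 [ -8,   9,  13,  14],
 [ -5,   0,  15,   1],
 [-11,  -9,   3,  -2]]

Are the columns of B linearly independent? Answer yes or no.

Row reduce B to echelon form.
R2 ← R2 + (4)·R1: [0, 57, -7, 66]
R3 ← R3 + (5/2)·R1: [0, 30, 5/2, 67/2]
R4 ← R4 + (11/2)·R1: [0, 57, -49/2, 139/2]
R3 ← R3 − (10/19)·R2: [0, 0, 235/38, -47/38]
R4 ← R4 − R2: [0, 0, -35/2, 7/2]
R4 ← R4 + (133/47)·R3: [0, 0, 0, 0]
3 pivots among 4 columns.
Only 3 < 4 pivot columns, so the columns are linearly dependent.

no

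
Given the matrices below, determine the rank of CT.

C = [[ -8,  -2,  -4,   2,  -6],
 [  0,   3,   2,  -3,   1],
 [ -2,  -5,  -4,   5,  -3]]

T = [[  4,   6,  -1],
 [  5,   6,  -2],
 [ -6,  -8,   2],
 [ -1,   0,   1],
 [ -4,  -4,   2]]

First compute CT:
[[  4,  -4,  -6],
 [  2,  -2,  -3],
 [ -2,   2,   3]]
Now row reduce the product.
R2 ← R2 − (1/2)·R1: [0, 0, 0]
R3 ← R3 + (1/2)·R1: [0, 0, 0]
1 nonzero row, so rank(CT) = 1.

1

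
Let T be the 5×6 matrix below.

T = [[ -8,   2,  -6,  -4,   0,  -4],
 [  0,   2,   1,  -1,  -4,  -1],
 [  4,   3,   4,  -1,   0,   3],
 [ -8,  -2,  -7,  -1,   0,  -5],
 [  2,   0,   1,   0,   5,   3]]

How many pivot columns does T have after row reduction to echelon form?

Row reduce to echelon form.
R3 ← R3 + (1/2)·R1: [0, 4, 1, -3, 0, 1]
R4 ← R4 − R1: [0, -4, -1, 3, 0, -1]
R5 ← R5 + (1/4)·R1: [0, 1/2, -1/2, -1, 5, 2]
R3 ← R3 − (2)·R2: [0, 0, -1, -1, 8, 3]
R4 ← R4 + (2)·R2: [0, 0, 1, 1, -8, -3]
R5 ← R5 − (1/4)·R2: [0, 0, -3/4, -3/4, 6, 9/4]
R4 ← R4 + R3: [0, 0, 0, 0, 0, 0]
R5 ← R5 − (3/4)·R3: [0, 0, 0, 0, 0, 0]
Echelon form has 3 nonzero rows, so rank(T) = 3.
Each nonzero row contributes one pivot column: 3 pivot columns.

3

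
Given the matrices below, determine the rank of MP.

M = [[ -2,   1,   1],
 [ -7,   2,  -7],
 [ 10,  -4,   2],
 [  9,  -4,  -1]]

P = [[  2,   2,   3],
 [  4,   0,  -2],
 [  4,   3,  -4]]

2

First compute MP:
[[  4,  -1, -12],
 [-34, -35,   3],
 [ 12,  26,  30],
 [ -2,  15,  39]]
Now row reduce the product.
R2 ← R2 + (17/2)·R1: [0, -87/2, -99]
R3 ← R3 − (3)·R1: [0, 29, 66]
R4 ← R4 + (1/2)·R1: [0, 29/2, 33]
R3 ← R3 + (2/3)·R2: [0, 0, 0]
R4 ← R4 + (1/3)·R2: [0, 0, 0]
2 nonzero rows, so rank(MP) = 2.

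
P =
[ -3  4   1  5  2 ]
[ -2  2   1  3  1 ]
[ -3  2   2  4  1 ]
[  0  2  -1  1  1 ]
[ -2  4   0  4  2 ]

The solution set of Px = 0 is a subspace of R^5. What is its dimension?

3

Row reduce to echelon form.
R2 ← R2 − (2/3)·R1: [0, -2/3, 1/3, -1/3, -1/3]
R3 ← R3 − R1: [0, -2, 1, -1, -1]
R5 ← R5 − (2/3)·R1: [0, 4/3, -2/3, 2/3, 2/3]
R3 ← R3 − (3)·R2: [0, 0, 0, 0, 0]
R4 ← R4 + (3)·R2: [0, 0, 0, 0, 0]
R5 ← R5 + (2)·R2: [0, 0, 0, 0, 0]
2 nonzero rows, so rank(P) = 2.
P has 5 columns; by rank–nullity, nullity = 5 − 2 = 3.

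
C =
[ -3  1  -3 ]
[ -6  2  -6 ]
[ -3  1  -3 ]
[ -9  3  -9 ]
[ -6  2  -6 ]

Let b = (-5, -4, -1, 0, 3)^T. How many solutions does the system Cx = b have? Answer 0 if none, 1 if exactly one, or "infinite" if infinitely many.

Row reduce the augmented matrix [C | b].
R2 ← R2 − (2)·R1: [0, 0, 0, 6]
R3 ← R3 − R1: [0, 0, 0, 4]
R4 ← R4 − (3)·R1: [0, 0, 0, 15]
R5 ← R5 − (2)·R1: [0, 0, 0, 13]
R3 ← R3 − (2/3)·R2: [0, 0, 0, 0]
R4 ← R4 − (5/2)·R2: [0, 0, 0, 0]
R5 ← R5 − (13/6)·R2: [0, 0, 0, 0]
The echelon form has 2 nonzero rows; the last pivot sits in the augmented column, so rank(C) = 1 but rank([C|b]) = 2.
Since the ranks differ, the system is inconsistent.
It has no solutions.

0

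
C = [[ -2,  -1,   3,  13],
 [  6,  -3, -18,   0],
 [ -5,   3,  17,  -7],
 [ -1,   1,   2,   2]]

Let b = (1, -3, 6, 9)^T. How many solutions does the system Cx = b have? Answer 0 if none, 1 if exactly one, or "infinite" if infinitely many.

Row reduce the augmented matrix [C | b].
R2 ← R2 + (3)·R1: [0, -6, -9, 39, 0]
R3 ← R3 − (5/2)·R1: [0, 11/2, 19/2, -79/2, 7/2]
R4 ← R4 − (1/2)·R1: [0, 3/2, 1/2, -9/2, 17/2]
R3 ← R3 + (11/12)·R2: [0, 0, 5/4, -15/4, 7/2]
R4 ← R4 + (1/4)·R2: [0, 0, -7/4, 21/4, 17/2]
R4 ← R4 + (7/5)·R3: [0, 0, 0, 0, 67/5]
The echelon form has 4 nonzero rows; the last pivot sits in the augmented column, so rank(C) = 3 but rank([C|b]) = 4.
Since the ranks differ, the system is inconsistent.
It has no solutions.

0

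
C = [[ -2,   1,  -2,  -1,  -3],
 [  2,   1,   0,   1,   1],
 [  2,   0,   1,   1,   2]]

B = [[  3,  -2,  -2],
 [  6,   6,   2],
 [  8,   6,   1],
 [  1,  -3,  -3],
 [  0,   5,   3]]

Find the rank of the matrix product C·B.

First compute CB:
[[-17, -14,  -2],
 [ 13,   4,  -2],
 [ 15,   9,   0]]
Now row reduce the product.
R2 ← R2 + (13/17)·R1: [0, -114/17, -60/17]
R3 ← R3 + (15/17)·R1: [0, -57/17, -30/17]
R3 ← R3 − (1/2)·R2: [0, 0, 0]
2 nonzero rows, so rank(CB) = 2.

2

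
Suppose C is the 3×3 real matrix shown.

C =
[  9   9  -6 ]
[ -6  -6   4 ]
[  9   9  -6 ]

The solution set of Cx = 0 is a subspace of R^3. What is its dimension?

2

Row reduce to echelon form.
R2 ← R2 + (2/3)·R1: [0, 0, 0]
R3 ← R3 − R1: [0, 0, 0]
1 nonzero row, so rank(C) = 1.
C has 3 columns; by rank–nullity, nullity = 3 − 1 = 2.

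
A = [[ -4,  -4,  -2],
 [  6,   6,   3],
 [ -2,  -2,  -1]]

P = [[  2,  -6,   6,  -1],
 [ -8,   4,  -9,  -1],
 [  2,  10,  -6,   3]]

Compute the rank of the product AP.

1

First compute AP:
[[ 20, -12,  24,   2],
 [-30,  18, -36,  -3],
 [ 10,  -6,  12,   1]]
Now row reduce the product.
R2 ← R2 + (3/2)·R1: [0, 0, 0, 0]
R3 ← R3 − (1/2)·R1: [0, 0, 0, 0]
1 nonzero row, so rank(AP) = 1.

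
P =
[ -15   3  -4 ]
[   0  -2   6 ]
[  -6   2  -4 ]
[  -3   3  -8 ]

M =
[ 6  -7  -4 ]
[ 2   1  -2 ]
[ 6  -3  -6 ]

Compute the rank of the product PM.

First compute PM:
[[-108, 120,  78],
 [ 32, -20, -32],
 [-56,  56,  44],
 [-60,  48,  54]]
Now row reduce the product.
R2 ← R2 + (8/27)·R1: [0, 140/9, -80/9]
R3 ← R3 − (14/27)·R1: [0, -56/9, 32/9]
R4 ← R4 − (5/9)·R1: [0, -56/3, 32/3]
R3 ← R3 + (2/5)·R2: [0, 0, 0]
R4 ← R4 + (6/5)·R2: [0, 0, 0]
2 nonzero rows, so rank(PM) = 2.

2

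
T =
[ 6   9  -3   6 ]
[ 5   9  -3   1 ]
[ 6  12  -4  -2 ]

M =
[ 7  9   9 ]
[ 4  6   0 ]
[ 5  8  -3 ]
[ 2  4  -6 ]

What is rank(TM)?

2

First compute TM:
[[ 75, 108,  27],
 [ 58,  79,  48],
 [ 66,  86,  78]]
Now row reduce the product.
R2 ← R2 − (58/75)·R1: [0, -113/25, 678/25]
R3 ← R3 − (22/25)·R1: [0, -226/25, 1356/25]
R3 ← R3 − (2)·R2: [0, 0, 0]
2 nonzero rows, so rank(TM) = 2.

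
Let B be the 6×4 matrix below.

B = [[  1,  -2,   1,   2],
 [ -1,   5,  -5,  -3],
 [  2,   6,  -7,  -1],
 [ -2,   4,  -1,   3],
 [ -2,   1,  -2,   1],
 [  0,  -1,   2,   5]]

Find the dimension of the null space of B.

Row reduce to echelon form.
R2 ← R2 + R1: [0, 3, -4, -1]
R3 ← R3 − (2)·R1: [0, 10, -9, -5]
R4 ← R4 + (2)·R1: [0, 0, 1, 7]
R5 ← R5 + (2)·R1: [0, -3, 0, 5]
R3 ← R3 − (10/3)·R2: [0, 0, 13/3, -5/3]
R5 ← R5 + R2: [0, 0, -4, 4]
R6 ← R6 + (1/3)·R2: [0, 0, 2/3, 14/3]
R4 ← R4 − (3/13)·R3: [0, 0, 0, 96/13]
R5 ← R5 + (12/13)·R3: [0, 0, 0, 32/13]
R6 ← R6 − (2/13)·R3: [0, 0, 0, 64/13]
R5 ← R5 − (1/3)·R4: [0, 0, 0, 0]
R6 ← R6 − (2/3)·R4: [0, 0, 0, 0]
4 nonzero rows, so rank(B) = 4.
B has 4 columns; by rank–nullity, nullity = 4 − 4 = 0.

0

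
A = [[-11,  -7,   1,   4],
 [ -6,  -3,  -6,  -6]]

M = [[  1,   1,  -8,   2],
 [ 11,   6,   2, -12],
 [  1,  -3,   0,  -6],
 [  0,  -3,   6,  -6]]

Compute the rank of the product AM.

First compute AM:
[[-87, -68,  98,  32],
 [-45,  12,   6,  96]]
Now row reduce the product.
R2 ← R2 − (15/29)·R1: [0, 1368/29, -1296/29, 2304/29]
2 nonzero rows, so rank(AM) = 2.

2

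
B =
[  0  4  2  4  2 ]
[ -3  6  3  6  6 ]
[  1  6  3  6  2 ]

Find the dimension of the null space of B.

3

Row reduce to echelon form.
Swap R1 ↔ R2
R3 ← R3 + (1/3)·R1: [0, 8, 4, 8, 4]
R3 ← R3 − (2)·R2: [0, 0, 0, 0, 0]
2 nonzero rows, so rank(B) = 2.
B has 5 columns; by rank–nullity, nullity = 5 − 2 = 3.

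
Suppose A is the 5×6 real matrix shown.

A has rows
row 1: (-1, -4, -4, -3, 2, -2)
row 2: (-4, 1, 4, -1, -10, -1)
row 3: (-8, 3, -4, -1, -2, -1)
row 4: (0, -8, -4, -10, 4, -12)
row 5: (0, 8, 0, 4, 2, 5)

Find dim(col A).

Row reduce to echelon form.
R2 ← R2 − (4)·R1: [0, 17, 20, 11, -18, 7]
R3 ← R3 − (8)·R1: [0, 35, 28, 23, -18, 15]
R3 ← R3 − (35/17)·R2: [0, 0, -224/17, 6/17, 324/17, 10/17]
R4 ← R4 + (8/17)·R2: [0, 0, 92/17, -82/17, -76/17, -148/17]
R5 ← R5 − (8/17)·R2: [0, 0, -160/17, -20/17, 178/17, 29/17]
R4 ← R4 + (23/56)·R3: [0, 0, 0, -131/28, 47/14, -237/28]
R5 ← R5 − (5/7)·R3: [0, 0, 0, -10/7, -22/7, 9/7]
R5 ← R5 − (40/131)·R4: [0, 0, 0, 0, -546/131, 507/131]
Echelon form has 5 nonzero rows, so rank(A) = 5.
The column space has dimension equal to the rank: 5.

5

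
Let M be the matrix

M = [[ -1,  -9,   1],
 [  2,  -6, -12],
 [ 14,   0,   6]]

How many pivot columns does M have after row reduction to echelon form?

3

Row reduce to echelon form.
R2 ← R2 + (2)·R1: [0, -24, -10]
R3 ← R3 + (14)·R1: [0, -126, 20]
R3 ← R3 − (21/4)·R2: [0, 0, 145/2]
Echelon form has 3 nonzero rows, so rank(M) = 3.
Each nonzero row contributes one pivot column: 3 pivot columns.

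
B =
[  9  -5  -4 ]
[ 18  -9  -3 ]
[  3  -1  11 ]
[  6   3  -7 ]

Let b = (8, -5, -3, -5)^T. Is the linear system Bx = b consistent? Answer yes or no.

Row reduce the augmented matrix [B | b].
R2 ← R2 − (2)·R1: [0, 1, 5, -21]
R3 ← R3 − (1/3)·R1: [0, 2/3, 37/3, -17/3]
R4 ← R4 − (2/3)·R1: [0, 19/3, -13/3, -31/3]
R3 ← R3 − (2/3)·R2: [0, 0, 9, 25/3]
R4 ← R4 − (19/3)·R2: [0, 0, -36, 368/3]
R4 ← R4 + (4)·R3: [0, 0, 0, 156]
The echelon form has 4 nonzero rows; the last pivot sits in the augmented column, so rank(B) = 3 but rank([B|b]) = 4.
Since the ranks differ, the system is inconsistent.

no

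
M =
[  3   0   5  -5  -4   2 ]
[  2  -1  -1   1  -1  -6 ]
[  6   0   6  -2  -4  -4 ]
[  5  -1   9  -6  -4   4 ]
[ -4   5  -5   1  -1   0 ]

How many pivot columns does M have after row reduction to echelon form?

4

Row reduce to echelon form.
R2 ← R2 − (2/3)·R1: [0, -1, -13/3, 13/3, 5/3, -22/3]
R3 ← R3 − (2)·R1: [0, 0, -4, 8, 4, -8]
R4 ← R4 − (5/3)·R1: [0, -1, 2/3, 7/3, 8/3, 2/3]
R5 ← R5 + (4/3)·R1: [0, 5, 5/3, -17/3, -19/3, 8/3]
R4 ← R4 − R2: [0, 0, 5, -2, 1, 8]
R5 ← R5 + (5)·R2: [0, 0, -20, 16, 2, -34]
R4 ← R4 + (5/4)·R3: [0, 0, 0, 8, 6, -2]
R5 ← R5 − (5)·R3: [0, 0, 0, -24, -18, 6]
R5 ← R5 + (3)·R4: [0, 0, 0, 0, 0, 0]
Echelon form has 4 nonzero rows, so rank(M) = 4.
Each nonzero row contributes one pivot column: 4 pivot columns.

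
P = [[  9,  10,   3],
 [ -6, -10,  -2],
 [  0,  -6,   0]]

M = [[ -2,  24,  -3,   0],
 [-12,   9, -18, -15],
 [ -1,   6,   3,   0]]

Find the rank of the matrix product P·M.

First compute PM:
[[-141, 324, -198, -150],
 [134, -246, 192, 150],
 [ 72, -54, 108,  90]]
Now row reduce the product.
R2 ← R2 + (134/141)·R1: [0, 2910/47, 180/47, 350/47]
R3 ← R3 + (24/47)·R1: [0, 5238/47, 324/47, 630/47]
R3 ← R3 − (9/5)·R2: [0, 0, 0, 0]
2 nonzero rows, so rank(PM) = 2.

2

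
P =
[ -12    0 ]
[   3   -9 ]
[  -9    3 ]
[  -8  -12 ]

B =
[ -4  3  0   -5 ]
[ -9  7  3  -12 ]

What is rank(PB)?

2

First compute PB:
[[ 48, -36,   0,  60],
 [ 69, -54, -27,  93],
 [  9,  -6,   9,   9],
 [140, -108, -36, 184]]
Now row reduce the product.
R2 ← R2 − (23/16)·R1: [0, -9/4, -27, 27/4]
R3 ← R3 − (3/16)·R1: [0, 3/4, 9, -9/4]
R4 ← R4 − (35/12)·R1: [0, -3, -36, 9]
R3 ← R3 + (1/3)·R2: [0, 0, 0, 0]
R4 ← R4 − (4/3)·R2: [0, 0, 0, 0]
2 nonzero rows, so rank(PB) = 2.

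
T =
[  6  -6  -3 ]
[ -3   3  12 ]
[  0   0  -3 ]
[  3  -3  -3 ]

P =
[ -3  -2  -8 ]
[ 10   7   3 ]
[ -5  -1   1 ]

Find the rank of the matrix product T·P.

First compute TP:
[[-63, -51, -69],
 [-21,  15,  45],
 [ 15,   3,  -3],
 [-24, -24, -36]]
Now row reduce the product.
R2 ← R2 − (1/3)·R1: [0, 32, 68]
R3 ← R3 + (5/21)·R1: [0, -64/7, -136/7]
R4 ← R4 − (8/21)·R1: [0, -32/7, -68/7]
R3 ← R3 + (2/7)·R2: [0, 0, 0]
R4 ← R4 + (1/7)·R2: [0, 0, 0]
2 nonzero rows, so rank(TP) = 2.

2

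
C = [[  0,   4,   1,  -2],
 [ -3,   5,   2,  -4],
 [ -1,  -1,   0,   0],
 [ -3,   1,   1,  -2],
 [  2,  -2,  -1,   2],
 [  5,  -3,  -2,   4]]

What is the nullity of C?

2

Row reduce to echelon form.
Swap R1 ↔ R2
R3 ← R3 − (1/3)·R1: [0, -8/3, -2/3, 4/3]
R4 ← R4 − R1: [0, -4, -1, 2]
R5 ← R5 + (2/3)·R1: [0, 4/3, 1/3, -2/3]
R6 ← R6 + (5/3)·R1: [0, 16/3, 4/3, -8/3]
R3 ← R3 + (2/3)·R2: [0, 0, 0, 0]
R4 ← R4 + R2: [0, 0, 0, 0]
R5 ← R5 − (1/3)·R2: [0, 0, 0, 0]
R6 ← R6 − (4/3)·R2: [0, 0, 0, 0]
2 nonzero rows, so rank(C) = 2.
C has 4 columns; by rank–nullity, nullity = 4 − 2 = 2.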